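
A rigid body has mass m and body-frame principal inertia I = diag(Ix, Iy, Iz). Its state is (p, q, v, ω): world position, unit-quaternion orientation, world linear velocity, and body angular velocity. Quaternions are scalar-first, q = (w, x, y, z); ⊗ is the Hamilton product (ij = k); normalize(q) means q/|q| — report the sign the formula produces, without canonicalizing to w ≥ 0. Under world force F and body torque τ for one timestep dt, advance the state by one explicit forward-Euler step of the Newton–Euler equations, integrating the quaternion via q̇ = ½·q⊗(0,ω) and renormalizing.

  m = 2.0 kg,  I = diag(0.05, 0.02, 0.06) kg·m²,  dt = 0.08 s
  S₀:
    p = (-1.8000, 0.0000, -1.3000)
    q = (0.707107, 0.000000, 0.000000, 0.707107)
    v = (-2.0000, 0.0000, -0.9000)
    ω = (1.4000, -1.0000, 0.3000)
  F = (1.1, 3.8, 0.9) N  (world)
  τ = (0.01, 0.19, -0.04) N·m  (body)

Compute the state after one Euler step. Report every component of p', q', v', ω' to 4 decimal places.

p' = (-1.9600, 0.0000, -1.3720)
q' = (0.6969, 0.0677, 0.0113, 0.7139)
v' = (-1.9560, 0.1520, -0.8640)
ω' = (1.4352, -0.2232, 0.1907)

linear accel F/m = (0.5500, 1.9000, 0.4500)
p' = p + v·dt = (-1.9600, 0.0000, -1.3720)
v + (F/m)dt = (-1.9560, 0.1520, -0.8640)
precession coupling ω×(Iω) = (-0.0120, -0.0042, 0.0420)
α = I⁻¹(τ − ω×Iω) = (0.4400, 9.7100, -1.3667)
new body rate ω' = (1.4352, -0.2232, 0.1907)
q⊗(0,ω) = (-0.2121321, 1.6970568, 0.2828428, 0.2121321)
q' = normalize(q + ½dt·q⊗(0,ω)) = (0.6969, 0.0677, 0.0113, 0.7139)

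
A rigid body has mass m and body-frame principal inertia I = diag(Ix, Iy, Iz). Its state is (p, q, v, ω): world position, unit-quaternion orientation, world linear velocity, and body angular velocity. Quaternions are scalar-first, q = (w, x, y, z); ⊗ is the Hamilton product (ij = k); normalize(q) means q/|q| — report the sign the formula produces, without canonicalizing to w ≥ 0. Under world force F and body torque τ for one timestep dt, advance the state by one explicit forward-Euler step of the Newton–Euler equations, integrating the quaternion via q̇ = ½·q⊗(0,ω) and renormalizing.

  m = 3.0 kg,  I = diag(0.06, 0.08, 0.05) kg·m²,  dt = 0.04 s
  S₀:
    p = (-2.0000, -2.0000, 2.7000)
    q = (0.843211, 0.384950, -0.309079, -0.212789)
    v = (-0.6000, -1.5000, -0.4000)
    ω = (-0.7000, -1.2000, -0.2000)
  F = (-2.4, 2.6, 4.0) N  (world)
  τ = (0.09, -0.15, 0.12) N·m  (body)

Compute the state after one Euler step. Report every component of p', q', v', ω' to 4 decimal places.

precession coupling ω×(Iω) = (-0.0072, 0.0014, 0.0168)
(τ − ω×Iω)/I = (1.6200, -1.8925, 2.0640)
new body rate ω' = (-0.6352, -1.2757, -0.1174)
q⊗(0,ω) = (-0.1439876, -0.7837787, -0.7859109, -0.8469375)
updated quaternion q' = (0.8400, 0.3691, -0.3247, -0.2296)
a = (-0.8000, 0.8667, 1.3333)
p + v·dt = (-2.0240, -2.0600, 2.6840)
new velocity v' = (-0.6320, -1.4653, -0.3467)

p' = (-2.0240, -2.0600, 2.6840)
q' = (0.8400, 0.3691, -0.3247, -0.2296)
v' = (-0.6320, -1.4653, -0.3467)
ω' = (-0.6352, -1.2757, -0.1174)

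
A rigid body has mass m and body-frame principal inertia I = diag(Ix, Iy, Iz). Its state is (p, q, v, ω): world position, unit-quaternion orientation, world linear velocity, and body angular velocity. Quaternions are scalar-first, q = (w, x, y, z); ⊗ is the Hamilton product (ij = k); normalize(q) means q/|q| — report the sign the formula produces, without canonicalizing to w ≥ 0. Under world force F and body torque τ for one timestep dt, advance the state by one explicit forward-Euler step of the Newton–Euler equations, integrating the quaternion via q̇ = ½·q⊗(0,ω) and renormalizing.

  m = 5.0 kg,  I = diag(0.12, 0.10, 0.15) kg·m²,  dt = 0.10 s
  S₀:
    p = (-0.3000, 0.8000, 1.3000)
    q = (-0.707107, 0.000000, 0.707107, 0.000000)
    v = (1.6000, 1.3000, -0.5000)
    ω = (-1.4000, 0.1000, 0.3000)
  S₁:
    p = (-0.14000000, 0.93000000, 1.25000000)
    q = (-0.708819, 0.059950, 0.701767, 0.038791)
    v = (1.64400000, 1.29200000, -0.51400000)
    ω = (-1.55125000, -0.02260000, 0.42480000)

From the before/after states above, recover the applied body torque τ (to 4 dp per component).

Δω = ω₁−ω₀ = (-0.15125000, -0.12260000, 0.12480000)
ω₀×(Iω₀) = (0.0015, 0.0126, 0.0028)
applied torque τ = (-0.1800, -0.1100, 0.1900)

τ = (-0.1800, -0.1100, 0.1900)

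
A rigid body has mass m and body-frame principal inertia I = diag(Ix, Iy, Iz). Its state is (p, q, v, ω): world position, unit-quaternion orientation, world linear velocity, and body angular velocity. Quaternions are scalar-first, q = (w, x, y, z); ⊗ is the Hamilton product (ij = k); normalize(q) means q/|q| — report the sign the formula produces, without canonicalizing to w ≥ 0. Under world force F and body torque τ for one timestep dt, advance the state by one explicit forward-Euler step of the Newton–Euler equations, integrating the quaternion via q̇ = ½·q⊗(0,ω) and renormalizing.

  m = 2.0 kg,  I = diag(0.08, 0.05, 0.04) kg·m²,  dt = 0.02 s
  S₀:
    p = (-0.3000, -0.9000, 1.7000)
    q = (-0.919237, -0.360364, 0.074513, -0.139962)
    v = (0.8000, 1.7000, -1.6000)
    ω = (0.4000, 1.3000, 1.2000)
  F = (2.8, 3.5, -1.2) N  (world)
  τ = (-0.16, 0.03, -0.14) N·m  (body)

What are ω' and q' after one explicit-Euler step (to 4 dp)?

angular accel α = (-1.8050, 0.2160, -3.1100)
ω + α·dt = (0.3639, 1.3043, 1.1378)
2q̇ = q⊗(0,ω) = (0.2152331, -0.0963286, -0.8185561, -1.6013628)
q + ½dt·q⊗(0,ω), renormalized = (-0.9169, -0.3613, 0.0663, -0.1559)

ω' = (0.3639, 1.3043, 1.1378)
q' = (-0.9169, -0.3613, 0.0663, -0.1559)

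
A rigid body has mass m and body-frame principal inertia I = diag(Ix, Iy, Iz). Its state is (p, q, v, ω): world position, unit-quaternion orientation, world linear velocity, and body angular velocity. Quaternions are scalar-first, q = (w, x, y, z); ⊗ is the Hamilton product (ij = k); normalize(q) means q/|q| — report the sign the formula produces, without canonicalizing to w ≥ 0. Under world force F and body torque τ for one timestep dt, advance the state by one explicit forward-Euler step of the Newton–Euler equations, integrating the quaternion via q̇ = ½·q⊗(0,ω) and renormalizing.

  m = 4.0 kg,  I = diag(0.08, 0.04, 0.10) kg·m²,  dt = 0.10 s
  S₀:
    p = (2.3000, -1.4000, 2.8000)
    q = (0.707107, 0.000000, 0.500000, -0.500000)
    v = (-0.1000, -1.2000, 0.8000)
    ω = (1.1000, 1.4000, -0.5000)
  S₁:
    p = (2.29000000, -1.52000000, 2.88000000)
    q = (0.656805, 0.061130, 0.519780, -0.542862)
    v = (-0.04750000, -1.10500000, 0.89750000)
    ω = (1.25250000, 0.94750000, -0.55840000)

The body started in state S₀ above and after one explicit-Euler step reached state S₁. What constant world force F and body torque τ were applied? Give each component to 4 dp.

F = (2.1000, 3.8000, 3.9000)
τ = (0.0800, -0.1700, -0.1200)

Δv = v₁−v₀ = (0.05250000, 0.09500000, 0.09750000)
F = m·Δv/dt = (2.1000, 3.8000, 3.9000)
rate change Δω = (0.15250000, -0.45250000, -0.05840000)
applied torque τ = (0.0800, -0.1700, -0.1200)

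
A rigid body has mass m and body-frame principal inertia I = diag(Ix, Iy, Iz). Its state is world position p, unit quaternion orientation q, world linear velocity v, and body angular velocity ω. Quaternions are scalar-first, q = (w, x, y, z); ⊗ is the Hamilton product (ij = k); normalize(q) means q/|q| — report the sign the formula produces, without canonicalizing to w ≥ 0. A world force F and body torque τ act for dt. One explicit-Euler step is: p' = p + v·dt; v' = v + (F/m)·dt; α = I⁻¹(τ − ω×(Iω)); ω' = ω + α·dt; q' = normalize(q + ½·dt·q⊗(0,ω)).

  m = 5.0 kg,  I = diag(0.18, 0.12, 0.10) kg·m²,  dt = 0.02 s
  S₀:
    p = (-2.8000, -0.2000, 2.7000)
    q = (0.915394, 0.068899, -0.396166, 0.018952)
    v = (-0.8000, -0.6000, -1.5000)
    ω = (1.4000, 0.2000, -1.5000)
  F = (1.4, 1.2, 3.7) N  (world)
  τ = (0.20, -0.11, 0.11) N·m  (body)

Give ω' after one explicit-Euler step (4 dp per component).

ω' = (1.4216, 0.2097, -1.4746)

α = I⁻¹(τ − ω×Iω) = (1.0778, 0.4833, 1.2680)
ω' = ω + α·dt = (1.4216, 0.2097, -1.4746)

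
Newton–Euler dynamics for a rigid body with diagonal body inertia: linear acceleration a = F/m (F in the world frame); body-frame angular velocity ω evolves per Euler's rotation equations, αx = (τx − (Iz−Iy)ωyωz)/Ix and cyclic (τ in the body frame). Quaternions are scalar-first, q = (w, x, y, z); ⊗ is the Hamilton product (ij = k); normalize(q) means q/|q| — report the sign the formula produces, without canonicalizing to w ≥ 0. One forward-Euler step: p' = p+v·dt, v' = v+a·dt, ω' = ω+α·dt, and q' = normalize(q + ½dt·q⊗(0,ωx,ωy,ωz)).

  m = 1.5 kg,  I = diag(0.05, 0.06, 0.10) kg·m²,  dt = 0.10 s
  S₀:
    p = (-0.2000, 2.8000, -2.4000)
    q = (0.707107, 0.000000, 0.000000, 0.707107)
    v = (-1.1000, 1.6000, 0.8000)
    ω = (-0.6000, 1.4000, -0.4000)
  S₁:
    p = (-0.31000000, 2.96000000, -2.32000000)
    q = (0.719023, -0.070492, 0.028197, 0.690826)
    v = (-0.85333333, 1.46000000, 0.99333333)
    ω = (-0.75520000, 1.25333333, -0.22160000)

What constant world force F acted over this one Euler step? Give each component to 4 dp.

F = (3.7000, -2.1000, 2.9000)

v₁ − v₀ = (0.24666667, -0.14000000, 0.19333333)
m·(v₁−v₀)/dt = (3.7000, -2.1000, 2.9000)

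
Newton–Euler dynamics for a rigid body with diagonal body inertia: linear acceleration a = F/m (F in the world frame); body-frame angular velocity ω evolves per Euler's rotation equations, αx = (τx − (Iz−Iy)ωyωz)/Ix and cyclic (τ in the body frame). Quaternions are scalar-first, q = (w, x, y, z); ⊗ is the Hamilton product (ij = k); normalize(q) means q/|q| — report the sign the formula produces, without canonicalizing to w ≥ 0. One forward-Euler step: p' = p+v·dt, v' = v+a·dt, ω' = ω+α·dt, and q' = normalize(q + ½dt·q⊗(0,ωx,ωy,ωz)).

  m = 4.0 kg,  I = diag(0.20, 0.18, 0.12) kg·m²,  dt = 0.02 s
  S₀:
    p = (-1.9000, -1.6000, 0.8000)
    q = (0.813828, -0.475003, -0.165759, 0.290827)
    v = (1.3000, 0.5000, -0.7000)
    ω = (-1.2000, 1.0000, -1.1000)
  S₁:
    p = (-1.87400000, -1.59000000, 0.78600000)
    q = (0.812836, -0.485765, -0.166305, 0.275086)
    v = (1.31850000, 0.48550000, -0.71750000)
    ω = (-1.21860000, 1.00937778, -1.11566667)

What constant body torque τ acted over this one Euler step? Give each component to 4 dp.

rate change Δω = (-0.01860000, 0.00937778, -0.01566667)
precession coupling = (0.0660, 0.1056, 0.0240)
I·α + gyro = (-0.1200, 0.1900, -0.0700)

τ = (-0.1200, 0.1900, -0.0700)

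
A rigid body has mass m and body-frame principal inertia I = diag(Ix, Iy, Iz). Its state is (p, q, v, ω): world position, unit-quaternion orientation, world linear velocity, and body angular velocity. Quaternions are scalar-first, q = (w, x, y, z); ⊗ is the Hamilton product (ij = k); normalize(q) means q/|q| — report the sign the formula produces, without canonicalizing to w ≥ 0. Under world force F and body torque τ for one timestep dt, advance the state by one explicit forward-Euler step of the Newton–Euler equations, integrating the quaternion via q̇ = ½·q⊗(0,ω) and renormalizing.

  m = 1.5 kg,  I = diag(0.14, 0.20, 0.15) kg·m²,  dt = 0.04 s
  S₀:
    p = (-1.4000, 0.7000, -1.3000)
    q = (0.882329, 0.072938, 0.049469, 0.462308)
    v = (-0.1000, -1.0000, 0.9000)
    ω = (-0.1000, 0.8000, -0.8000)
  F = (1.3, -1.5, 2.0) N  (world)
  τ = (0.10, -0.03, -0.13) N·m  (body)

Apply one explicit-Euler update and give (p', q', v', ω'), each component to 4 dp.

p' = (-1.4040, 0.6600, -1.2640)
q' = (0.8889, 0.0630, 0.0638, 0.4493)
v' = (-0.0653, -1.0400, 0.9533)
ω' = (-0.0806, 0.7942, -0.8334)

gyro term ω×Iω = (0.0320, -0.0008, -0.0048)
(τ − ω×Iω)/I = (0.4857, -0.1460, -0.8347)
ω' = ω + α·dt = (-0.0806, 0.7942, -0.8334)
Hamilton product q⊗(0,ω) = (0.3375650, -0.4976545, 0.7179828, -0.6425659)
q + ½dt·q⊗(0,ω), renormalized = (0.8889, 0.0630, 0.0638, 0.4493)
a = F/m = (0.8667, -1.0000, 1.3333)
p' = p + v·dt = (-1.4040, 0.6600, -1.2640)
new velocity v' = (-0.0653, -1.0400, 0.9533)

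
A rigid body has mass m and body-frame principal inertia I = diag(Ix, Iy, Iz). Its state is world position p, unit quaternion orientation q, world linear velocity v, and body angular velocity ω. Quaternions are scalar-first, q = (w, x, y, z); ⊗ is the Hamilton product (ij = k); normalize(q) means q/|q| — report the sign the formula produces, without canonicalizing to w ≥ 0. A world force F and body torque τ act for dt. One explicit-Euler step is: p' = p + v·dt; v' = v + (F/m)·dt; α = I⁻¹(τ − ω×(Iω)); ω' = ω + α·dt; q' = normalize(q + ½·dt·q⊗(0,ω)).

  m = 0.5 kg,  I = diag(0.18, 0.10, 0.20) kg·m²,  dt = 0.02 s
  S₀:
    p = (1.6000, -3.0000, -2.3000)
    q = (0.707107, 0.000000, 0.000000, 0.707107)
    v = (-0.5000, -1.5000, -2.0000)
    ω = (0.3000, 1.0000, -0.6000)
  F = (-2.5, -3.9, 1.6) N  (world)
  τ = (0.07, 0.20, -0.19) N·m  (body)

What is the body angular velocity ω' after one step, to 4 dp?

ω' = (0.3144, 1.0393, -0.6166)

gyro term ω×Iω = (-0.0600, 0.0036, -0.0240)
angular accel α = (0.7222, 1.9640, -0.8300)
ω' = ω + α·dt = (0.3144, 1.0393, -0.6166)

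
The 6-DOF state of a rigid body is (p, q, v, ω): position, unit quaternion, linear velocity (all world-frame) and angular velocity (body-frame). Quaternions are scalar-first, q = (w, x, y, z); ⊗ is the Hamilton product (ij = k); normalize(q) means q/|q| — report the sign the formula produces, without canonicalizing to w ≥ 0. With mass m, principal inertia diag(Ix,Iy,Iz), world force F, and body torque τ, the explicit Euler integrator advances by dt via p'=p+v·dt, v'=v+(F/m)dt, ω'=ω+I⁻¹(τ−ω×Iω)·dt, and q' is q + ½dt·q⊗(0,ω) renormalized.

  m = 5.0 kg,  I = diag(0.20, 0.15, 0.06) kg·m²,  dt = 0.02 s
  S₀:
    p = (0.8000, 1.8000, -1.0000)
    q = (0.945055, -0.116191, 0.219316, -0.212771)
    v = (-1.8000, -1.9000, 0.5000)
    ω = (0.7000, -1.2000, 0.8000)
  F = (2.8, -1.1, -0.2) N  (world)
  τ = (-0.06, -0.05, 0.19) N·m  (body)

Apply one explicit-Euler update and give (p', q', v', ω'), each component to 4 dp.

p' = (0.7640, 1.7620, -0.9900)
q' = (0.9501, -0.1104, 0.2074, -0.2053)
v' = (-1.7888, -1.9044, 0.4992)
ω' = (0.6854, -1.2171, 0.8493)

a = F/m = (0.5600, -0.2200, -0.0400)
new position p' = (0.7640, 1.7620, -0.9900)
new velocity v' = (-1.7888, -1.9044, 0.4992)
(τ − ω×Iω)/I = (-0.7320, -0.8560, 2.4667)
ω + α·dt = (0.6854, -1.2171, 0.8493)
2q̇ = q⊗(0,ω) = (0.5147297, 0.5816661, -1.1900529, 0.7419520)
q + ½dt·q⊗(0,ω), renormalized = (0.9501, -0.1104, 0.2074, -0.2053)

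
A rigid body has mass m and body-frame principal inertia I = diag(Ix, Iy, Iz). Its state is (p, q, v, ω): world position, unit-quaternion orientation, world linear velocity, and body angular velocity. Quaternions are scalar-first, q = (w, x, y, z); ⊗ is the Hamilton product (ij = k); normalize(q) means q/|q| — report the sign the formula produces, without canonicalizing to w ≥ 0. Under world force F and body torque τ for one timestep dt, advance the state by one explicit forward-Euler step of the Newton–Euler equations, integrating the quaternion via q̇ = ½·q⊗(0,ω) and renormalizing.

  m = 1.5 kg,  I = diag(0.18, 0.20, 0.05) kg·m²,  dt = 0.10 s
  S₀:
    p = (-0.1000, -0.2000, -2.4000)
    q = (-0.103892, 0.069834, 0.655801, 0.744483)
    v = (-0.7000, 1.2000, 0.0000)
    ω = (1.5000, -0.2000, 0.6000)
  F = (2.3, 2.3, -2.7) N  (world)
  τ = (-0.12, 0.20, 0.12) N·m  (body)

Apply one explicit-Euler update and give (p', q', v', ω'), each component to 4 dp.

p' = (-0.1700, -0.0800, -2.4000)
q' = (-0.1245, 0.0889, 0.7082, 0.6892)
v' = (-0.5467, 1.3533, -0.1800)
ω' = (1.4233, -0.1585, 0.8520)

new position p' = (-0.1700, -0.0800, -2.4000)
new velocity v' = (-0.5467, 1.3533, -0.1800)
α = I⁻¹(τ − ω×Iω) = (-0.7667, 0.4150, 2.5200)
new body rate ω' = (1.4233, -0.1585, 0.8520)
Hamilton product q⊗(0,ω) = (-0.4202806, 0.3865392, 1.0956025, -1.0600035)
q' = normalize(q + ½dt·q⊗(0,ω)) = (-0.1245, 0.0889, 0.7082, 0.6892)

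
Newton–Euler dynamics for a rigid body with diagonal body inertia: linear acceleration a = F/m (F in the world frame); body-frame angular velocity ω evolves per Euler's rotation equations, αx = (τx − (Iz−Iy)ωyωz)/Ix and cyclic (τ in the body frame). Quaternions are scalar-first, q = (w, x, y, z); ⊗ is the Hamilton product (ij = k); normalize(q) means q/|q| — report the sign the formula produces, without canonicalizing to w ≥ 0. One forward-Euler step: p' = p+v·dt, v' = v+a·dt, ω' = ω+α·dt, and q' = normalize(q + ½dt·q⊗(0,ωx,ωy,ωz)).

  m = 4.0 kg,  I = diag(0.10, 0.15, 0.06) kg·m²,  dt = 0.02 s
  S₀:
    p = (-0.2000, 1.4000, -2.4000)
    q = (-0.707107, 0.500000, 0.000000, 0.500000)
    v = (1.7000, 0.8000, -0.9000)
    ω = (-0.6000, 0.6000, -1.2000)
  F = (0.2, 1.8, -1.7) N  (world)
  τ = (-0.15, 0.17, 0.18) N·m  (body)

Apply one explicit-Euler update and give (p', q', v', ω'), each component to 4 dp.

p' = (-0.1660, 1.4160, -2.4180)
q' = (-0.6980, 0.5012, -0.0012, 0.5114)
v' = (1.7010, 0.8090, -0.9085)
ω' = (-0.6430, 0.6188, -1.1340)

(τ − ω×Iω)/I = (-2.1480, 0.9413, 3.3000)
ω' = ω + α·dt = (-0.6430, 0.6188, -1.1340)
q⊗(0,ω) = (0.9000000, 0.1242642, -0.1242642, 1.1485284)
q + ½dt·q⊗(0,ω), renormalized = (-0.6980, 0.5012, -0.0012, 0.5114)
a = F/m = (0.0500, 0.4500, -0.4250)
p + v·dt = (-0.1660, 1.4160, -2.4180)
v' = v + a·dt = (1.7010, 0.8090, -0.9085)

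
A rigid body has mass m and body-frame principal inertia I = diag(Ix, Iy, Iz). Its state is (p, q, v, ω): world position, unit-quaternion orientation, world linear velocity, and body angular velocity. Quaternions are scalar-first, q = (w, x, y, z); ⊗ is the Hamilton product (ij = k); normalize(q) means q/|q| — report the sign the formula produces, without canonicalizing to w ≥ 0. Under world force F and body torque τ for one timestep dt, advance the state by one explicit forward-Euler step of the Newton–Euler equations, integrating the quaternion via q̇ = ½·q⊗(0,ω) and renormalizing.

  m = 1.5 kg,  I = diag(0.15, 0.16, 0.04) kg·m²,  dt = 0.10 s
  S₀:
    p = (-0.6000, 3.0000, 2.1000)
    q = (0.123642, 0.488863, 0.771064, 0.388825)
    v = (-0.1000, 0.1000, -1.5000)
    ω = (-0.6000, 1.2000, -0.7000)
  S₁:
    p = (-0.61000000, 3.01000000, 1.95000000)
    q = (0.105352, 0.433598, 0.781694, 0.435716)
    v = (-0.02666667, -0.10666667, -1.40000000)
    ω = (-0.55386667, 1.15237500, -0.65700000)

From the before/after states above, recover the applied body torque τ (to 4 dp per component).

τ = (0.1700, -0.0300, 0.0100)

ω₁ − ω₀ = (0.04613333, -0.04762500, 0.04300000)
precession coupling = (0.1008, 0.0462, -0.0072)
I·α + gyro = (0.1700, -0.0300, 0.0100)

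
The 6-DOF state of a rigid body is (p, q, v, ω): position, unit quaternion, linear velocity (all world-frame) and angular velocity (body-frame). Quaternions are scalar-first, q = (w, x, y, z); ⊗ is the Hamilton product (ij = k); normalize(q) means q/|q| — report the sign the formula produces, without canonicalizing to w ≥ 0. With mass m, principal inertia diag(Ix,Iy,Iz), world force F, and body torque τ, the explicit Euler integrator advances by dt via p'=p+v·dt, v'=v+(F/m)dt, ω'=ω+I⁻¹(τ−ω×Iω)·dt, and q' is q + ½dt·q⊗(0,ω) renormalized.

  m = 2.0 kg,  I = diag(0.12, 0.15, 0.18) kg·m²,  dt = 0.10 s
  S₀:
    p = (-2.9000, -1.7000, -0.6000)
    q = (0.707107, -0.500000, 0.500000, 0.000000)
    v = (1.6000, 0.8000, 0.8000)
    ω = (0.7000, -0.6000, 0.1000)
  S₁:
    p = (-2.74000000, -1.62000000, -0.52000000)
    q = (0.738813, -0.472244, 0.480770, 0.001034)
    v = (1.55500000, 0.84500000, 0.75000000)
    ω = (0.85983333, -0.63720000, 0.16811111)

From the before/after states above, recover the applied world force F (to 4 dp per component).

F = (-0.9000, 0.9000, -1.0000)

v₁ − v₀ = (-0.04500000, 0.04500000, -0.05000000)
F = m·Δv/dt = (-0.9000, 0.9000, -1.0000)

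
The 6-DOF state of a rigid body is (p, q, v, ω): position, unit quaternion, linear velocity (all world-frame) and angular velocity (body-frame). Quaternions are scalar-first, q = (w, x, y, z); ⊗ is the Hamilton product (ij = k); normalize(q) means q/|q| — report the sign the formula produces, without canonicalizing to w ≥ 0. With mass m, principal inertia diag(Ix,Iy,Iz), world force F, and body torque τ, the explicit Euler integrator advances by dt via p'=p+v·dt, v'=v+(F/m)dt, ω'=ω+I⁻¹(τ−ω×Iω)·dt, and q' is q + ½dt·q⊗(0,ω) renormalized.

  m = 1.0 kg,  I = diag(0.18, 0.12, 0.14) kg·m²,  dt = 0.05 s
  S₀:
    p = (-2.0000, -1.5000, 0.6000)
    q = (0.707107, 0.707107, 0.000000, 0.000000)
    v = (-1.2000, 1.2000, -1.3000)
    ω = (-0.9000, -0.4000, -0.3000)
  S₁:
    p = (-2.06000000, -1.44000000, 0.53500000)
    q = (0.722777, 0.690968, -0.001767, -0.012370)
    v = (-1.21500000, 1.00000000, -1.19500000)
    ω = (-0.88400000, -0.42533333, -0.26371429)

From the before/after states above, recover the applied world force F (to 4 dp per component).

F = (-0.3000, -4.0000, 2.1000)

v₁ − v₀ = (-0.01500000, -0.20000000, 0.10500000)
applied force F = (-0.3000, -4.0000, 2.1000)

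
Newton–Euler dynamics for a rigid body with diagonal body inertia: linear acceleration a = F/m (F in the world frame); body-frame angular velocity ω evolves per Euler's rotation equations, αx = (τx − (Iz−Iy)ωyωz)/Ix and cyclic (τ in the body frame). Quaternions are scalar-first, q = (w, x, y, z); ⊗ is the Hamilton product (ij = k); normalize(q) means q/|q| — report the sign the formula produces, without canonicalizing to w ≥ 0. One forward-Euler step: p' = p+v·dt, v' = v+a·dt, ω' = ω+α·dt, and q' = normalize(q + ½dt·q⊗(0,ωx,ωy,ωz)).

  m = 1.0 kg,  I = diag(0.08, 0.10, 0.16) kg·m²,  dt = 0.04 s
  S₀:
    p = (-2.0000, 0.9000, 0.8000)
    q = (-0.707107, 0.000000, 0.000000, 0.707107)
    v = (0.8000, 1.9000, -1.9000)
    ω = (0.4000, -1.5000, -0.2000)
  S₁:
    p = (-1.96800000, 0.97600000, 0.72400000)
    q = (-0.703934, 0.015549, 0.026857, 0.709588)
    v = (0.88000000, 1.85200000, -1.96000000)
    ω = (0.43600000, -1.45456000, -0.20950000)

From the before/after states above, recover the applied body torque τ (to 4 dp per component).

τ = (0.0900, 0.1200, -0.0500)

ω₁ − ω₀ = (0.03600000, 0.04544000, -0.00950000)
gyro term ω₀×Iω₀ = (0.0180, 0.0064, -0.0120)
τ = I·(Δω/dt) + ω₀×(Iω₀) = (0.0900, 0.1200, -0.0500)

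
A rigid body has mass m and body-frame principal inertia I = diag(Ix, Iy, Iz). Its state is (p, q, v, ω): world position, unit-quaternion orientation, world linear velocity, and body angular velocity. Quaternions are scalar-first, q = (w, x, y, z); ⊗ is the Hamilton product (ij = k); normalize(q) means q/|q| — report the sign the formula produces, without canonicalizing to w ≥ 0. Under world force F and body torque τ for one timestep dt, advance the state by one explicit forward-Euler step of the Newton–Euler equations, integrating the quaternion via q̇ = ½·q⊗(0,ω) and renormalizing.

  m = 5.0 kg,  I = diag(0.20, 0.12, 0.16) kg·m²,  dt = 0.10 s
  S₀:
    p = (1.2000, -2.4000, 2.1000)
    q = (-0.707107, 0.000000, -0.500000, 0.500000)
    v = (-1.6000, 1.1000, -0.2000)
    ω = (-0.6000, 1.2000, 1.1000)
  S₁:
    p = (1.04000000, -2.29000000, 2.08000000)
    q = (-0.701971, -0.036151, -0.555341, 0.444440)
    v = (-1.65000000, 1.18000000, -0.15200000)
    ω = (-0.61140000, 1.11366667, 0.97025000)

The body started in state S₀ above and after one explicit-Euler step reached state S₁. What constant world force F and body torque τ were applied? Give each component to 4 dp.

F = (-2.5000, 4.0000, 2.4000)
τ = (0.0300, -0.1300, -0.1500)

velocity change Δv = (-0.05000000, 0.08000000, 0.04800000)
m·(v₁−v₀)/dt = (-2.5000, 4.0000, 2.4000)
ω₁ − ω₀ = (-0.01140000, -0.08633333, -0.12975000)
gyro term ω₀×Iω₀ = (0.0528, -0.0264, 0.0576)
I·α + gyro = (0.0300, -0.1300, -0.1500)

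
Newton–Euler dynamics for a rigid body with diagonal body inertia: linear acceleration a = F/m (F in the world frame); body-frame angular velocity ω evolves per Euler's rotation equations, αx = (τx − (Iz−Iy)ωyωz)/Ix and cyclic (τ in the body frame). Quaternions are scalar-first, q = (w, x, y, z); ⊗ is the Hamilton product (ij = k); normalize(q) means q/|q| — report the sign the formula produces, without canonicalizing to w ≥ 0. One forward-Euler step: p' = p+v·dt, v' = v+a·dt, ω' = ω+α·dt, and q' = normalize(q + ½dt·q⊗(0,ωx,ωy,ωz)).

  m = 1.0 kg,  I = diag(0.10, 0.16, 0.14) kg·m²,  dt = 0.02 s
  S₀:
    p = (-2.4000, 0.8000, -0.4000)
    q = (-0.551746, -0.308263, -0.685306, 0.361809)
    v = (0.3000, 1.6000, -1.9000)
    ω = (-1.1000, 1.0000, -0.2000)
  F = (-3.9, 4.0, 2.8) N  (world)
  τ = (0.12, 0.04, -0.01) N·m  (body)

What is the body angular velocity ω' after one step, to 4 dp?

precession coupling ω×(Iω) = (0.0040, -0.0088, -0.0660)
angular accel α = (1.1600, 0.3050, 0.4000)
new body rate ω' = (-1.0768, 1.0061, -0.1920)

ω' = (-1.0768, 1.0061, -0.1920)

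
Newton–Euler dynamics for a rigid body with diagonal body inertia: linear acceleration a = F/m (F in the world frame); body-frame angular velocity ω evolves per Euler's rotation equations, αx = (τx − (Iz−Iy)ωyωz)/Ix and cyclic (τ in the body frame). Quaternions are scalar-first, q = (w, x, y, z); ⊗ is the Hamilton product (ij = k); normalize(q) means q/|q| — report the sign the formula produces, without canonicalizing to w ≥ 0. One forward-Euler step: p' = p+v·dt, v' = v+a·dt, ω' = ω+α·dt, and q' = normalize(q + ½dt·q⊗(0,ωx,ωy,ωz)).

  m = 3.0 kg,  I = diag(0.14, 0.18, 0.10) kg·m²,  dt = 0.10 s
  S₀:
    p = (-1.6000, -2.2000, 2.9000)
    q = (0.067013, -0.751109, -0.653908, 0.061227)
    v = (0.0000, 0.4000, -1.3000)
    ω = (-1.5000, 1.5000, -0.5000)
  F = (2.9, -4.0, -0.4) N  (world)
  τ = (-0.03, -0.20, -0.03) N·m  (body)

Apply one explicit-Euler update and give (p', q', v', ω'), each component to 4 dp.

p' = (-1.6000, -2.1600, 2.7700)
q' = (0.0609, -0.7400, -0.6683, -0.0456)
v' = (0.0967, 0.2667, -1.3133)
ω' = (-1.5643, 1.3722, -0.4400)

precession coupling ω×(Iω) = (0.0600, 0.0300, -0.0900)
α = I⁻¹(τ − ω×Iω) = (-0.6429, -1.2778, 0.6000)
ω + α·dt = (-1.5643, 1.3722, -0.4400)
2q̇ = q⊗(0,ω) = (-0.1151880, 0.1345940, -0.3668755, -2.1410320)
q + ½dt·q⊗(0,ω), renormalized = (0.0609, -0.7400, -0.6683, -0.0456)
linear accel F/m = (0.9667, -1.3333, -0.1333)
p' = p + v·dt = (-1.6000, -2.1600, 2.7700)
new velocity v' = (0.0967, 0.2667, -1.3133)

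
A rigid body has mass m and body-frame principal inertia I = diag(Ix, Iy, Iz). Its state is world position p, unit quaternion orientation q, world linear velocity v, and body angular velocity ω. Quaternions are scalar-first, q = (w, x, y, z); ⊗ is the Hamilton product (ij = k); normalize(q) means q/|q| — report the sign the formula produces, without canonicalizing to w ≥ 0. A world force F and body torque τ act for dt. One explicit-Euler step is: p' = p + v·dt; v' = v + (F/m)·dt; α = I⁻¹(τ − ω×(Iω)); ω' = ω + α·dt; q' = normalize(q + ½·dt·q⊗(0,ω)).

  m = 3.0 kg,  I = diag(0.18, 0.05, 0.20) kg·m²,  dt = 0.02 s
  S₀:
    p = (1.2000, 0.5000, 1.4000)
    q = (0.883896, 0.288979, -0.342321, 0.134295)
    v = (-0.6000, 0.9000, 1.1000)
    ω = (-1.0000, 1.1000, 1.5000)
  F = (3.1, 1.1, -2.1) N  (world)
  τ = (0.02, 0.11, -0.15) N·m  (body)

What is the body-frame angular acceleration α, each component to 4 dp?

precession coupling ω×(Iω) = (0.2475, 0.0300, 0.1430)
angular accel α = (-1.2639, 1.6000, -1.4650)

α = (-1.2639, 1.6000, -1.4650)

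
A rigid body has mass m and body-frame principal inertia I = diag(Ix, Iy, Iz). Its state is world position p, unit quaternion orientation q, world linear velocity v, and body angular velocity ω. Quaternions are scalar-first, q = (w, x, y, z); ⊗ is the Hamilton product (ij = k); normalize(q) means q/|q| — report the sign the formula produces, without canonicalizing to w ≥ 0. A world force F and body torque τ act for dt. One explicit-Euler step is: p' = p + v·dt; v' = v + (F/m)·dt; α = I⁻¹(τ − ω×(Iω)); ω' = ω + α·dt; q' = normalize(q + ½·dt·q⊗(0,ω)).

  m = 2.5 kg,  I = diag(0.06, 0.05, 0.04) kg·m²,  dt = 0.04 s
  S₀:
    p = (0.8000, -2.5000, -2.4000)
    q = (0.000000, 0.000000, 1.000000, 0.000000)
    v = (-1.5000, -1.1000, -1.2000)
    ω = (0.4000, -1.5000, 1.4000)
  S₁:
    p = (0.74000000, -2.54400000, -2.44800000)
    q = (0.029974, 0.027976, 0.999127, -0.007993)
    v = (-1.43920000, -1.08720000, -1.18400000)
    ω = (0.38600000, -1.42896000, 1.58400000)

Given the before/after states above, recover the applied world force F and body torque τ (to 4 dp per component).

velocity change Δv = (0.06080000, 0.01280000, 0.01600000)
m·(v₁−v₀)/dt = (3.8000, 0.8000, 1.0000)
Δω = ω₁−ω₀ = (-0.01400000, 0.07104000, 0.18400000)
precession coupling = (0.0210, 0.0112, 0.0060)
τ = I·(Δω/dt) + ω₀×(Iω₀) = (0.0000, 0.1000, 0.1900)

F = (3.8000, 0.8000, 1.0000)
τ = (0.0000, 0.1000, 0.1900)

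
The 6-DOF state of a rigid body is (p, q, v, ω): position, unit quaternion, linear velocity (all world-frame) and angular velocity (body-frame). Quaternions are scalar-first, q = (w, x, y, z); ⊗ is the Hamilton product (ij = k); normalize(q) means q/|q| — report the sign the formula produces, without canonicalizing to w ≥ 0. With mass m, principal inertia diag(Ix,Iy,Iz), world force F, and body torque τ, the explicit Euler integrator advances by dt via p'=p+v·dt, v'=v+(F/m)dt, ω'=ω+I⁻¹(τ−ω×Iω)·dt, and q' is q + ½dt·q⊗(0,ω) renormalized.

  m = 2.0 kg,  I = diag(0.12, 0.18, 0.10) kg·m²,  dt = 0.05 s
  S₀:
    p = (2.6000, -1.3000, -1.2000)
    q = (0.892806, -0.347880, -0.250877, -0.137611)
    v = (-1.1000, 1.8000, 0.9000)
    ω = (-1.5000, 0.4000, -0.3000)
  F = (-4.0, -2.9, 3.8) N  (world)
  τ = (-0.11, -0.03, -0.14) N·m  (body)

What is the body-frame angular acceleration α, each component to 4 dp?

α = (-0.9967, -0.2167, -1.0400)

ω×(Iω) gyroscopic = (0.0096, 0.0090, -0.0360)
(τ − ω×Iω)/I = (-0.9967, -0.2167, -1.0400)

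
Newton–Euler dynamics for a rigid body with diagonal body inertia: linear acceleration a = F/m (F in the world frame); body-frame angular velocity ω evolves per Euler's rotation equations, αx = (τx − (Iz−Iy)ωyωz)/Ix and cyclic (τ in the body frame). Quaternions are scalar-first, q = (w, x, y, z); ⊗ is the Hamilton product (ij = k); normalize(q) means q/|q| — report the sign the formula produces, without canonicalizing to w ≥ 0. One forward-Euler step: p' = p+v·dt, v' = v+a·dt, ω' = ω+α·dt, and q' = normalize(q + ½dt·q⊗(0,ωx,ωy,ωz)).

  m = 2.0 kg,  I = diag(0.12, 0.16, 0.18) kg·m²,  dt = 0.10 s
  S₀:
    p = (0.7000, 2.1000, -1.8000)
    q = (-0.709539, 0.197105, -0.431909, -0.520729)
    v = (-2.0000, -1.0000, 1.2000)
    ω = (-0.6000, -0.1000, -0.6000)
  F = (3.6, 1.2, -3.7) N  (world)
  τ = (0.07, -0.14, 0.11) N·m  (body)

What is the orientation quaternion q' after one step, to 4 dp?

q⊗(0,ω) = (-0.2373653, 0.6327959, 0.5016543, 0.1468675)
q + ½dt·q⊗(0,ω), renormalized = (-0.7207, 0.2285, -0.4065, -0.5129)

q' = (-0.7207, 0.2285, -0.4065, -0.5129)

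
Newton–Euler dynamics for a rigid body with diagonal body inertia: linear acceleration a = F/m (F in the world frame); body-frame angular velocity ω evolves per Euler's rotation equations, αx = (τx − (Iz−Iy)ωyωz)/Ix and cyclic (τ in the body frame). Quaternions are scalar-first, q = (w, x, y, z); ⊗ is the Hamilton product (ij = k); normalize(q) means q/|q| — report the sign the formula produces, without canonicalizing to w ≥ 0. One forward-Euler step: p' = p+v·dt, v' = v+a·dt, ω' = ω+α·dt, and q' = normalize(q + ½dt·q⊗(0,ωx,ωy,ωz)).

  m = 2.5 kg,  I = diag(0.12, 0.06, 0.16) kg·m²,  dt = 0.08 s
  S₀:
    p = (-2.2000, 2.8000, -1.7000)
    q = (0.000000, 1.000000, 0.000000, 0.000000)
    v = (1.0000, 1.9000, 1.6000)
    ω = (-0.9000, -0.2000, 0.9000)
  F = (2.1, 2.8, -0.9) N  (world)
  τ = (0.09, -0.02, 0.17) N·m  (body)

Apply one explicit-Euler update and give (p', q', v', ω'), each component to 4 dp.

new position p' = (-2.1200, 2.9520, -1.5720)
v + (F/m)dt = (1.0672, 1.9896, 1.5712)
gyro term ω×Iω = (-0.0180, 0.0324, -0.0108)
(τ − ω×Iω)/I = (0.9000, -0.8733, 1.1300)
ω' = ω + α·dt = (-0.8280, -0.2699, 0.9904)
2q̇ = q⊗(0,ω) = (0.9000000, 0.0000000, -0.9000000, -0.2000000)
q + ½dt·q⊗(0,ω), renormalized = (0.0360, 0.9987, -0.0360, -0.0080)

p' = (-2.1200, 2.9520, -1.5720)
q' = (0.0360, 0.9987, -0.0360, -0.0080)
v' = (1.0672, 1.9896, 1.5712)
ω' = (-0.8280, -0.2699, 0.9904)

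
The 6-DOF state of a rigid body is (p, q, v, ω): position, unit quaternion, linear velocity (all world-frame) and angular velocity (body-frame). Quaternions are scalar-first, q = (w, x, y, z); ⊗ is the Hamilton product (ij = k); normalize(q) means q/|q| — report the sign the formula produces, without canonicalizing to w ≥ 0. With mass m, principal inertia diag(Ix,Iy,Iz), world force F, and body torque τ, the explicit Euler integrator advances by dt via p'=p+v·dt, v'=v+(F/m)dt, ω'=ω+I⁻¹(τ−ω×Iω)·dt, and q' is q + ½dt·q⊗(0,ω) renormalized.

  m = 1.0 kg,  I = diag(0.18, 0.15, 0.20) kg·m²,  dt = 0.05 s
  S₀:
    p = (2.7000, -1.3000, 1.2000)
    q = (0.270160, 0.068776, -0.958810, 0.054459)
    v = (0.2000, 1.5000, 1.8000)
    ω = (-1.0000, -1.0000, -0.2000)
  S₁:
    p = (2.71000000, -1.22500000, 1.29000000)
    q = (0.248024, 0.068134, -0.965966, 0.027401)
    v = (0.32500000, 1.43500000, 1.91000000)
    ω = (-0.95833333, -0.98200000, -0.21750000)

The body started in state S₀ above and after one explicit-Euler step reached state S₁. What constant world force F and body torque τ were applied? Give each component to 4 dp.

F = (2.5000, -1.3000, 2.2000)
τ = (0.1600, 0.0500, -0.1000)

velocity change Δv = (0.12500000, -0.06500000, 0.11000000)
applied force F = (2.5000, -1.3000, 2.2000)
rate change Δω = (0.04166667, 0.01800000, -0.01750000)
applied torque τ = (0.1600, 0.0500, -0.1000)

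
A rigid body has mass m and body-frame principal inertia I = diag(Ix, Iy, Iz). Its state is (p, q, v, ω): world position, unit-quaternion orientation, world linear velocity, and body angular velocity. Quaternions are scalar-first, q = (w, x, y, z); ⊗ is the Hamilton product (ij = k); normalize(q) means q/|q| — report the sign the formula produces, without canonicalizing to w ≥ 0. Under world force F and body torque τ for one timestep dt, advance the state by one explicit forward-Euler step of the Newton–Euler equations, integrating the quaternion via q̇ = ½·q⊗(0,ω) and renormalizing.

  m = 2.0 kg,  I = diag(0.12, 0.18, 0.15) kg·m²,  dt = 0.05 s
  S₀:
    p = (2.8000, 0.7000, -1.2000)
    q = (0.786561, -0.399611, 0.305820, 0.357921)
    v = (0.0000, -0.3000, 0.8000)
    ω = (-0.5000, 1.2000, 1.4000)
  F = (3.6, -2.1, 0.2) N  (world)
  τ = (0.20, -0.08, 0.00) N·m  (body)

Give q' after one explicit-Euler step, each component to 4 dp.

q' = (0.7590, -0.4090, 0.3385, 0.3769)

2q̇ = q⊗(0,ω) = (-1.0678789, -0.3946377, 1.3243681, 0.7745622)
updated quaternion q' = (0.7590, -0.4090, 0.3385, 0.3769)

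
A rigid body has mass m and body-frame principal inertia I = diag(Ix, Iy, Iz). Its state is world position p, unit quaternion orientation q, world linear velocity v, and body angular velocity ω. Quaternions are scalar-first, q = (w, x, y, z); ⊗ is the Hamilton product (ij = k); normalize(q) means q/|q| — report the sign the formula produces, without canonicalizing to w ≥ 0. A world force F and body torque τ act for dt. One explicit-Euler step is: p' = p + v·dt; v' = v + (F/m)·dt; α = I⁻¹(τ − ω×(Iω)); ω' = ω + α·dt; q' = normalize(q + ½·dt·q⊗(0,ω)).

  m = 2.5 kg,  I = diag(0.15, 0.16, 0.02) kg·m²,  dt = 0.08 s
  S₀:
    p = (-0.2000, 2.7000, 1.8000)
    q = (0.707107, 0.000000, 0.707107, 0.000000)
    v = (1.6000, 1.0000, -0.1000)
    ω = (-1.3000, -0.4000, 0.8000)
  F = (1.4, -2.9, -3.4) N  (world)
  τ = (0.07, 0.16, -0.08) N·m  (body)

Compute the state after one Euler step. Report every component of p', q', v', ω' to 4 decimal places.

precession coupling ω×(Iω) = (0.0448, -0.1352, 0.0052)
angular accel α = (0.1680, 1.8450, -4.2600)
new body rate ω' = (-1.2866, -0.2524, 0.4592)
Hamilton product q⊗(0,ω) = (0.2828428, -0.3535535, -0.2828428, 1.4849247)
q' = normalize(q + ½dt·q⊗(0,ω)) = (0.7170, -0.0141, 0.6944, 0.0593)
p' = p + v·dt = (-0.0720, 2.7800, 1.7920)
v + (F/m)dt = (1.6448, 0.9072, -0.2088)

p' = (-0.0720, 2.7800, 1.7920)
q' = (0.7170, -0.0141, 0.6944, 0.0593)
v' = (1.6448, 0.9072, -0.2088)
ω' = (-1.2866, -0.2524, 0.4592)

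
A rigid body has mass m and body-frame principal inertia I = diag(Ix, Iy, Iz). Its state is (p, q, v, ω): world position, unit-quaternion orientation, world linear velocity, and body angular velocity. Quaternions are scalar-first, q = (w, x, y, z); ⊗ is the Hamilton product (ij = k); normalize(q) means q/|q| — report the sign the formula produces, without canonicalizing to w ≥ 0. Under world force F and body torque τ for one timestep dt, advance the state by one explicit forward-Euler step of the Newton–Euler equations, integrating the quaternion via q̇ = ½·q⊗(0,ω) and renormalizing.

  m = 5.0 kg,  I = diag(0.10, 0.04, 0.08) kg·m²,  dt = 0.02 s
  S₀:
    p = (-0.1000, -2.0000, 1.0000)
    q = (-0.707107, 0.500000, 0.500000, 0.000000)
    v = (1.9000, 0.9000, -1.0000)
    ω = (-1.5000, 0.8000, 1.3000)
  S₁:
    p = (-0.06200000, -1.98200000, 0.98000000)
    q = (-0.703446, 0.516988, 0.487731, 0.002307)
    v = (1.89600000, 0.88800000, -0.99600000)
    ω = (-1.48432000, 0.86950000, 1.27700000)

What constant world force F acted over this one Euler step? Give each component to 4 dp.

F = (-1.0000, -3.0000, 1.0000)

velocity change Δv = (-0.00400000, -0.01200000, 0.00400000)
m·(v₁−v₀)/dt = (-1.0000, -3.0000, 1.0000)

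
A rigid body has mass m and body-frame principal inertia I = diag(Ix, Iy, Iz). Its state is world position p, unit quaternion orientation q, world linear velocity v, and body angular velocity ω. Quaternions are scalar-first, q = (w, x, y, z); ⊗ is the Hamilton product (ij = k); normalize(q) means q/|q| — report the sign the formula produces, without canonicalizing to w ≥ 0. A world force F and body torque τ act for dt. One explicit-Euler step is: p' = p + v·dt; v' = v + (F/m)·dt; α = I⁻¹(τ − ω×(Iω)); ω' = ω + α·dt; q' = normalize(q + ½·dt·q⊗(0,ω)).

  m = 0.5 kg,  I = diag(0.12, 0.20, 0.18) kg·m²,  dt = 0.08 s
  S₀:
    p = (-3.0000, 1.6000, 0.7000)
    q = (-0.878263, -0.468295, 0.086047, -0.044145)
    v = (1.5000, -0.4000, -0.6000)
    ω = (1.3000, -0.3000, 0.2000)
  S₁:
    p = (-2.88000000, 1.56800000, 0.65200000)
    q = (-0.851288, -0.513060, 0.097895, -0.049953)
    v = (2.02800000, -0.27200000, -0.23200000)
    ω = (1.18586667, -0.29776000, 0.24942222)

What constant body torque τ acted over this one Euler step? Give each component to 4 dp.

Δω = ω₁−ω₀ = (-0.11413333, 0.00224000, 0.04942222)
ω₀×(Iω₀) = (0.0012, -0.0156, -0.0312)
applied torque τ = (-0.1700, -0.0100, 0.0800)

τ = (-0.1700, -0.0100, 0.0800)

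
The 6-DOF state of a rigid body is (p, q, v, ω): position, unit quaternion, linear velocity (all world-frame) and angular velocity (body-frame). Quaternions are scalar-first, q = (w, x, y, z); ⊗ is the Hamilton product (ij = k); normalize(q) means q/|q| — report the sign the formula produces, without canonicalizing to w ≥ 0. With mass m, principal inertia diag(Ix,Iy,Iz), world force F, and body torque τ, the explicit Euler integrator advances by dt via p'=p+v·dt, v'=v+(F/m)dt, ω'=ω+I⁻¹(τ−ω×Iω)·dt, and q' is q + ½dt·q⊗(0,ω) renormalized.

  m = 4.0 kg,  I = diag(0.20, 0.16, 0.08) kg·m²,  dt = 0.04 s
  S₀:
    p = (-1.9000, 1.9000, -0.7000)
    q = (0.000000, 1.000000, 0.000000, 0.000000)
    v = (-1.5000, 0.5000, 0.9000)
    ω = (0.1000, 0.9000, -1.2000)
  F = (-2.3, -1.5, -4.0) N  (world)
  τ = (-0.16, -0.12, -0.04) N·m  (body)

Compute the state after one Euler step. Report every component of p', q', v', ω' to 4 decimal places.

precession coupling ω×(Iω) = (0.0864, -0.0144, -0.0036)
angular accel α = (-1.2320, -0.6600, -0.4550)
new body rate ω' = (0.0507, 0.8736, -1.2182)
q⊗(0,ω) = (-0.1000000, 0.0000000, 1.2000000, 0.9000000)
q' = normalize(q + ½dt·q⊗(0,ω)) = (-0.0020, 0.9995, 0.0240, 0.0180)
a = (-0.5750, -0.3750, -1.0000)
p + v·dt = (-1.9600, 1.9200, -0.6640)
v + (F/m)dt = (-1.5230, 0.4850, 0.8600)

p' = (-1.9600, 1.9200, -0.6640)
q' = (-0.0020, 0.9995, 0.0240, 0.0180)
v' = (-1.5230, 0.4850, 0.8600)
ω' = (0.0507, 0.8736, -1.2182)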